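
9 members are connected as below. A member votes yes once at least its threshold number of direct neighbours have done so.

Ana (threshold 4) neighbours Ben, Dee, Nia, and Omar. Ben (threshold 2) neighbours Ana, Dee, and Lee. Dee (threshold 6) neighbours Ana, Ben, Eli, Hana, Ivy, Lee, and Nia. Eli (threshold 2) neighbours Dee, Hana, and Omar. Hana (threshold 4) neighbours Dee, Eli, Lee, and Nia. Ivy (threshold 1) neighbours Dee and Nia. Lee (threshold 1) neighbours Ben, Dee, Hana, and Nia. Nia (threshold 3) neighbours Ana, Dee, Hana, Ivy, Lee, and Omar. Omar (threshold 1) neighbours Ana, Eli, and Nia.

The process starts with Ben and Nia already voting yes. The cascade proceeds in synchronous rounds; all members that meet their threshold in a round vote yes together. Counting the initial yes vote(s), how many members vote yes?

Round 1 — Ben, Nia vote yes (initial).
Round 2 — checking thresholds:
  Ana: 2 of 4 neighbours < 4, not yet.
  Dee: 2 of 7 neighbours < 6, not yet.
  Hana: 1 of 4 neighbours < 4, not yet.
  Ivy: 1 of 2 neighbours ≥ 1, votes yes.
  Lee: 2 of 4 neighbours ≥ 1, votes yes.
  Omar: 1 of 3 neighbours ≥ 1, votes yes.
Round 3 — no new yes votes; cascade stops.

5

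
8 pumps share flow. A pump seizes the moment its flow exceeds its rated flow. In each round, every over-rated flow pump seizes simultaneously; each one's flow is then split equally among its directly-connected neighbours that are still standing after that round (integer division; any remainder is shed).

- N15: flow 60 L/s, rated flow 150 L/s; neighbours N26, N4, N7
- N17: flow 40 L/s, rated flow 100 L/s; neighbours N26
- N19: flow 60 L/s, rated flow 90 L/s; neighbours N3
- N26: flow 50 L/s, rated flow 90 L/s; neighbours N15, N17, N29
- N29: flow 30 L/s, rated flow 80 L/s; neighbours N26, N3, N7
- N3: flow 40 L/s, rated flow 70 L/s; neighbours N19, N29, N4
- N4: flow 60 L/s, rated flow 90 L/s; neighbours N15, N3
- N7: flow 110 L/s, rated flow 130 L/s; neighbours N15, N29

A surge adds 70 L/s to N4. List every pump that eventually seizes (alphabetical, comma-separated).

N15, N19, N26, N29, N3, N4, N7

Round 1 — N4 at 130 > 90. N4 seizes.
  N4 sheds 130 L/s to N15, N3: 65 each.
    N15: 60+65 = 125 ≤ 150
    N3: 40+65 = 105 > 70
Round 2 — N3 seizes.
  N3 sheds 105 L/s to N19, N29: 52 each (1 lost).
    N19: 60+52 = 112 > 90
    N29: 30+52 = 82 > 80
Round 3 — N19, N29 seize.
  N19 sheds 112 L/s: no online neighbours, lost.
  N29 sheds 82 L/s to N26, N7: 41 each.
    N26: 50+41 = 91 > 90
    N7: 110+41 = 151 > 130
Round 4 — N26, N7 seize.
  N26 sheds 91 L/s to N15, N17: 45 each (1 lost).
    N15: 125+45 = 170 > 150
    N17: 40+45 = 85 ≤ 100
  N7 sheds 151 L/s to N15: 151 each.
    N15: 170+151 = 321 > 150
Round 5 — N15 seizes.
  N15 sheds 321 L/s: no online neighbours, lost.
No further seizures.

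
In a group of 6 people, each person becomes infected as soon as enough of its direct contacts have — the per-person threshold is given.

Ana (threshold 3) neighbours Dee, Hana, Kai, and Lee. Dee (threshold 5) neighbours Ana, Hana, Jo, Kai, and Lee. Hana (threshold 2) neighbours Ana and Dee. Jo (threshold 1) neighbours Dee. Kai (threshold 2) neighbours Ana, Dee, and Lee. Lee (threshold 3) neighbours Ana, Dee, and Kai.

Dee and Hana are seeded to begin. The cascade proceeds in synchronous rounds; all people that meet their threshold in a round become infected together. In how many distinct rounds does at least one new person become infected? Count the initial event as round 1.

Round 1 — Dee, Hana become infected (initial).
Round 2 — checking thresholds:
  Ana: 2 of 4 neighbours < 3, not yet.
  Jo: 1 of 1 neighbours ≥ 1, becomes infected.
  Kai: 1 of 3 neighbours < 2, not yet.
  Lee: 1 of 3 neighbours < 3, not yet.
Round 3 — no new infections; cascade stops.

2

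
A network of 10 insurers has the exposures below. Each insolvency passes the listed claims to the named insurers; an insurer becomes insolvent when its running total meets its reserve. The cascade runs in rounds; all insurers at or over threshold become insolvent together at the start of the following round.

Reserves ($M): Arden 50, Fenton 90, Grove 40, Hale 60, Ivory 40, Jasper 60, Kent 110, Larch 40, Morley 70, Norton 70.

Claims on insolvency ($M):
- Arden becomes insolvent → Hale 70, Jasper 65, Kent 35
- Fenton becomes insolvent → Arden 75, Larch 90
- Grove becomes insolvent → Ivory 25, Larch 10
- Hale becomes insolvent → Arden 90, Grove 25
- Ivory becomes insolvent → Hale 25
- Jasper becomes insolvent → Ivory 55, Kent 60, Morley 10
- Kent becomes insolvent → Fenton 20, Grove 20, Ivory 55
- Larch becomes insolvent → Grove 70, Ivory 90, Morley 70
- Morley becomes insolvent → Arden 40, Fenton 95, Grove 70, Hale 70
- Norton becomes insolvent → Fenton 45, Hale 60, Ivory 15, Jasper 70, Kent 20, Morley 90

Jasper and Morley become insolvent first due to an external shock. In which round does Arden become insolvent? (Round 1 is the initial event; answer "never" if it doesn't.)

3

Round 1 — Jasper, Morley become insolvent (initial).
  Arden: +40 → 40 < 50
  Fenton: +95 → 95 ≥ 90
  Grove: +70 → 70 ≥ 40
  Hale: +70 → 70 ≥ 60
  Ivory: +55 → 55 ≥ 40
  Kent: +60 → 60 < 110
Round 2 — Fenton, Grove, Hale, Ivory become insolvent.
  Arden: +75+90 → 205 ≥ 50
  Larch: +90+10 → 100 ≥ 40
Round 3 — Arden, Larch become insolvent.
  Kent: +35 → 95 < 110
No further insolvencies.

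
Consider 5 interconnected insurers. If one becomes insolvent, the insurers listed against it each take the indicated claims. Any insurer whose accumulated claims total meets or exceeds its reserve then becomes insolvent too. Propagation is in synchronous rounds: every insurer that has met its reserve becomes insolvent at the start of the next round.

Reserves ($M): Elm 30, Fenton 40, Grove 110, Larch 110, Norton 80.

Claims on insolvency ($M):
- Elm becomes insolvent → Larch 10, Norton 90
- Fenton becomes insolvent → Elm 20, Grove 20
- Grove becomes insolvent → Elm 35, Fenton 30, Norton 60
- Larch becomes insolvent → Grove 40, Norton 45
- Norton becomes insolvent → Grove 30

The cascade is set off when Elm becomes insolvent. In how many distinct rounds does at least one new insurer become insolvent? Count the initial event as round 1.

Round 1 — Elm becomes insolvent (initial).
  Larch: +10 → 10 < 110
  Norton: +90 → 90 ≥ 80
Round 2 — Norton becomes insolvent.
  Grove: +30 → 30 < 110
No further insolvencies.

2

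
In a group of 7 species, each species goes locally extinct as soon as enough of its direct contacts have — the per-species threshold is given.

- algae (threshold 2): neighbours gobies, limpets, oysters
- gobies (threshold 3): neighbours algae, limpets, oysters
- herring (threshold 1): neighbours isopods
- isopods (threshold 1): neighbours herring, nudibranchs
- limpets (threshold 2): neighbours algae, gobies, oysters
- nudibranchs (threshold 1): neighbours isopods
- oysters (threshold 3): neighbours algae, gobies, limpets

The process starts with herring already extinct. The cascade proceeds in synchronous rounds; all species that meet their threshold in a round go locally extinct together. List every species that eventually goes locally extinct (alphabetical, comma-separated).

herring, isopods, nudibranchs

Round 1 — herring goes locally extinct (initial).
Round 2 — checking thresholds:
  isopods: 1 of 2 neighbours ≥ 1, goes locally extinct.
Round 3 — checking thresholds:
  nudibranchs: 1 of 1 neighbours ≥ 1, goes locally extinct.
Round 4 — no new extinctions; cascade stops.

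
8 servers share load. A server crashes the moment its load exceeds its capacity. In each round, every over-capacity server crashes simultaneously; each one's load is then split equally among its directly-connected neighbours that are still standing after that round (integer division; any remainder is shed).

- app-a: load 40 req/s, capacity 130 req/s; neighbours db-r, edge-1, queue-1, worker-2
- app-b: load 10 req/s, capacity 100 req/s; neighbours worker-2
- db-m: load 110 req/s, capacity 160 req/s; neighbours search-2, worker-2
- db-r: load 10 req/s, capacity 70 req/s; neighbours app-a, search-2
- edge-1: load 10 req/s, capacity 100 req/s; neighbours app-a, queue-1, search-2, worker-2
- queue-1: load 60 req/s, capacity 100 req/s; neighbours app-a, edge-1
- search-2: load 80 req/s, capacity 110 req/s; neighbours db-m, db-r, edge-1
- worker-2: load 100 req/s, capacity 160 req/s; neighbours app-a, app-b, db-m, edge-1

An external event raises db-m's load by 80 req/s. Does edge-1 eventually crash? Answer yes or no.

yes

Round 1 — db-m at 190 > 160. db-m crashes.
  db-m sheds 190 req/s to search-2, worker-2: 95 each.
    search-2: 80+95 = 175 > 110
    worker-2: 100+95 = 195 > 160
Round 2 — search-2, worker-2 crash.
  search-2 sheds 175 req/s to db-r, edge-1: 87 each (1 lost).
    db-r: 10+87 = 97 > 70
    edge-1: 10+87 = 97 ≤ 100
  worker-2 sheds 195 req/s to app-a, app-b, edge-1: 65 each.
    app-a: 40+65 = 105 ≤ 130
    app-b: 10+65 = 75 ≤ 100
    edge-1: 97+65 = 162 > 100
Round 3 — db-r, edge-1 crash.
  db-r sheds 97 req/s to app-a: 97 each.
    app-a: 105+97 = 202 > 130
  edge-1 sheds 162 req/s to app-a, queue-1: 81 each.
    app-a: 202+81 = 283 > 130
    queue-1: 60+81 = 141 > 100
Round 4 — app-a, queue-1 crash.
  app-a sheds 283 req/s: no online neighbours, lost.
  queue-1 sheds 141 req/s: no online neighbours, lost.
No further crashes.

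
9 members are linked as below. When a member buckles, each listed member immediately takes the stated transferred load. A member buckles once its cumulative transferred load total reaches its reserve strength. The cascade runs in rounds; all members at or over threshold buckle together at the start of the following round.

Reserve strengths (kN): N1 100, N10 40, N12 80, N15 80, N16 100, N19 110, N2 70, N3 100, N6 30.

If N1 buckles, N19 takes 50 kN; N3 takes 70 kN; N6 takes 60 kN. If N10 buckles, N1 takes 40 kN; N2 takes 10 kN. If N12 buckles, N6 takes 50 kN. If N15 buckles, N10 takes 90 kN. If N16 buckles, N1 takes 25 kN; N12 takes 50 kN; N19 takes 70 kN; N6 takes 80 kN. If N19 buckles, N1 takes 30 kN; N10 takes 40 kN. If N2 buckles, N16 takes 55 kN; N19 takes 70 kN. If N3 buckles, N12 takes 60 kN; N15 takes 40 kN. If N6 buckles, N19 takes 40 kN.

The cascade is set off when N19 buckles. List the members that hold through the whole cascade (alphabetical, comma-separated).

Round 1 — N19 buckles (initial).
  N1: +30 → 30 < 100
  N10: +40 → 40 ≥ 40
Round 2 — N10 buckles.
  N1: +40 → 70 < 100
  N2: +10 → 10 < 70
No further bucklings.

N1, N12, N15, N16, N2, N3, N6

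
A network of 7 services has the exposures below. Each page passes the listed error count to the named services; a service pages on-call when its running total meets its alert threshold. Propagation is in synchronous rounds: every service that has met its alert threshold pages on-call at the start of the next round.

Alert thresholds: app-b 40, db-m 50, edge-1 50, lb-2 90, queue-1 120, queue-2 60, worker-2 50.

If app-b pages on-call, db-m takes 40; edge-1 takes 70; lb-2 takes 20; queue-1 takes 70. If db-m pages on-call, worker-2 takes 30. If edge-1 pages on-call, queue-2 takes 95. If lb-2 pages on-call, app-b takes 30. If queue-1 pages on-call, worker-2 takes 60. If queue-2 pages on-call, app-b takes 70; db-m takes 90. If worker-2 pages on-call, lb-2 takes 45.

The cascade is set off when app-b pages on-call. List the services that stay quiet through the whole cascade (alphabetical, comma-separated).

Round 1 — app-b pages on-call (initial).
  db-m: +40 → 40 < 50
  edge-1: +70 → 70 ≥ 50
  lb-2: +20 → 20 < 90
  queue-1: +70 → 70 < 120
Round 2 — edge-1 pages on-call.
  queue-2: +95 → 95 ≥ 60
Round 3 — queue-2 pages on-call.
  db-m: +90 → 130 ≥ 50
Round 4 — db-m pages on-call.
  worker-2: +30 → 30 < 50
No further pages.

lb-2, queue-1, worker-2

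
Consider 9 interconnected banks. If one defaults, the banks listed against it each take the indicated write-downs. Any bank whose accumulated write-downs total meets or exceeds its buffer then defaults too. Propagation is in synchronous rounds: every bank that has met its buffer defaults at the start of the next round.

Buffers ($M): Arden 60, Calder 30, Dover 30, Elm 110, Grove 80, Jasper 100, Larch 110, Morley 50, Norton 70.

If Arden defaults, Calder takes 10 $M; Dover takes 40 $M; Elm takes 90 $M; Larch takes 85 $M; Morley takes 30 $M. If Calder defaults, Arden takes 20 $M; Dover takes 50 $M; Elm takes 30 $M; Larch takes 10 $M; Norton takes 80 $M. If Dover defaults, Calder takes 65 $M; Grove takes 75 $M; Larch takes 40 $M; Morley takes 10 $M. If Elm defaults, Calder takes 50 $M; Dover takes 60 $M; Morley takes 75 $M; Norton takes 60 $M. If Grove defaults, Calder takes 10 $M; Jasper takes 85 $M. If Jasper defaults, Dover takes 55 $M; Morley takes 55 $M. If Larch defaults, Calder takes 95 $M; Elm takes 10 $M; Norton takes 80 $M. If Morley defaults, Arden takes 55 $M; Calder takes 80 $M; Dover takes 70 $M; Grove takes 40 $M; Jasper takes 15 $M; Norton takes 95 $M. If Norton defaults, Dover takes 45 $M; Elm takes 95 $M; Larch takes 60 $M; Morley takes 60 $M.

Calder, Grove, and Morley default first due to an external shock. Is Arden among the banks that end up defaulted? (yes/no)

Round 1 — Calder, Grove, Morley default (initial).
  Arden: +20+55 → 75 ≥ 60
  Dover: +50+70 → 120 ≥ 30
  Elm: +30 → 30 < 110
  Jasper: +85+15 → 100 ≥ 100
  Larch: +10 → 10 < 110
  Norton: +80+95 → 175 ≥ 70
Round 2 — Arden, Dover, Jasper, Norton default.
  Elm: +90+95 → 215 ≥ 110
  Larch: +85+40+60 → 195 ≥ 110
Round 3 — Elm, Larch default.
No further defaults.

yes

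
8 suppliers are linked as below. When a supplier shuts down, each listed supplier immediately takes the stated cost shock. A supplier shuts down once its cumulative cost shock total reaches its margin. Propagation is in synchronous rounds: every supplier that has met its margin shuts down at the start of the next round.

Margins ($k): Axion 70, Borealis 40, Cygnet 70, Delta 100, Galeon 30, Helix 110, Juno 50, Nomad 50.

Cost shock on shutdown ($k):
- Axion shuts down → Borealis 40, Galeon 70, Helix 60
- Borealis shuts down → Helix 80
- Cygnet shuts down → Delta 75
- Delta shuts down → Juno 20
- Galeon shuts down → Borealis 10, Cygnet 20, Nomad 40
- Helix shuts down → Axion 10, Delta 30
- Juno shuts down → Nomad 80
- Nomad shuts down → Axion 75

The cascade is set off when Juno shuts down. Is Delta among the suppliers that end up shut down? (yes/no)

Round 1 — Juno shuts down (initial).
  Nomad: +80 → 80 ≥ 50
Round 2 — Nomad shuts down.
  Axion: +75 → 75 ≥ 70
Round 3 — Axion shuts down.
  Borealis: +40 → 40 ≥ 40
  Galeon: +70 → 70 ≥ 30
  Helix: +60 → 60 < 110
Round 4 — Borealis, Galeon shut down.
  Cygnet: +20 → 20 < 70
  Helix: +80 → 140 ≥ 110
Round 5 — Helix shuts down.
  Delta: +30 → 30 < 100
No further shutdowns.

no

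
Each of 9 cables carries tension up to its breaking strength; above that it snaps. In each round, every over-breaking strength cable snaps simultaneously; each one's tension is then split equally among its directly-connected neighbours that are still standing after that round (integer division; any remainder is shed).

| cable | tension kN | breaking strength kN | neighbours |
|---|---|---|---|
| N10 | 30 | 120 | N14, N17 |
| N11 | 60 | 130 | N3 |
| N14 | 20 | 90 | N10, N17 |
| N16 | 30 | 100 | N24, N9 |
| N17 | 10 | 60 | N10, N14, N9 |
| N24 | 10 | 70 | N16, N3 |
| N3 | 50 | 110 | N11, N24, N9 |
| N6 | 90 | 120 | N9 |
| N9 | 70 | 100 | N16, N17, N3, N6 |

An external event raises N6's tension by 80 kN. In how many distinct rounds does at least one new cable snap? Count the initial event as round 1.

4

Round 1 — N6 at 170 > 120. N6 snaps.
  N6 sheds 170 kN to N9: 170 each.
    N9: 70+170 = 240 > 100
Round 2 — N9 snaps.
  N9 sheds 240 kN to N16, N17, N3: 80 each.
    N16: 30+80 = 110 > 100
    N17: 10+80 = 90 > 60
    N3: 50+80 = 130 > 110
Round 3 — N16, N17, N3 snap.
  N16 sheds 110 kN to N24: 110 each.
    N24: 10+110 = 120 > 70
  N17 sheds 90 kN to N10, N14: 45 each.
    N10: 30+45 = 75 ≤ 120
    N14: 20+45 = 65 ≤ 90
  N3 sheds 130 kN to N11, N24: 65 each.
    N11: 60+65 = 125 ≤ 130
    N24: 120+65 = 185 > 70
Round 4 — N24 snaps.
  N24 sheds 185 kN: no online neighbours, lost.
No further breaks.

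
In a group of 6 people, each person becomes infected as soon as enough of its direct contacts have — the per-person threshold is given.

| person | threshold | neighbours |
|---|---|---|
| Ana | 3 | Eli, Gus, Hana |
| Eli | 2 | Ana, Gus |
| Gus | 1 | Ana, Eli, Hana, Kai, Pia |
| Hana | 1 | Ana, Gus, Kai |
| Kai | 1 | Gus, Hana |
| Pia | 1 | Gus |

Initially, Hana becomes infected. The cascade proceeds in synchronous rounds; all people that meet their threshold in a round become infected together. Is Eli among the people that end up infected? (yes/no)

no

Round 1 — Hana becomes infected (initial).
Round 2 — checking thresholds:
  Ana: 1 of 3 neighbours < 3, holds.
  Gus: 1 of 5 neighbours ≥ 1, becomes infected.
  Kai: 1 of 2 neighbours ≥ 1, becomes infected.
Round 3 — checking thresholds:
  Ana: 2 of 3 neighbours < 3, holds.
  Eli: 1 of 2 neighbours < 2, holds.
  Pia: 1 of 1 neighbours ≥ 1, becomes infected.
Round 4 — no new infections; cascade stops.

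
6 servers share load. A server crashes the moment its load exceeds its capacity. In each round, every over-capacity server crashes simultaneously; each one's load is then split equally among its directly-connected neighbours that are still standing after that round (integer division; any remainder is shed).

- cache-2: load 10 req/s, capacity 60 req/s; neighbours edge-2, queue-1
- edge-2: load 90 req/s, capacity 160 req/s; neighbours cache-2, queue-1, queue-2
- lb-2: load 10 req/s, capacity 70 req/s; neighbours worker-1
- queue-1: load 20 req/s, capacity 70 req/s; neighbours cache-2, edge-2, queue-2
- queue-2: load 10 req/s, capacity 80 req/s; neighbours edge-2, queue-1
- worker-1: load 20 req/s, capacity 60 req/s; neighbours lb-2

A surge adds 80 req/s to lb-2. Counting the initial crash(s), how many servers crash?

Round 1 — lb-2 at 90 > 70. lb-2 crashes.
  lb-2 sheds 90 req/s to worker-1: 90 each.
    worker-1: 20+90 = 110 > 60
Round 2 — worker-1 crashes.
  worker-1 sheds 110 req/s: no online neighbours, lost.
No further crashes.

2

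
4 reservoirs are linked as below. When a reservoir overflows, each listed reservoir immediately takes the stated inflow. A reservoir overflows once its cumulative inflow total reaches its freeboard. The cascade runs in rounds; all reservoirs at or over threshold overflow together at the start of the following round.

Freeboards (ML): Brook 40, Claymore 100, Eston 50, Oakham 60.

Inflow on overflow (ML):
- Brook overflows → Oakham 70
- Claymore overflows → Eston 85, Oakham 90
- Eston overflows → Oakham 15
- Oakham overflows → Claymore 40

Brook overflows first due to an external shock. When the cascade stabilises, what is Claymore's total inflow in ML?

40

Round 1 — Brook overflows (initial).
  Oakham: +70 → 70 ≥ 60
Round 2 — Oakham overflows.
  Claymore: +40 → 40 < 100
No further overflows.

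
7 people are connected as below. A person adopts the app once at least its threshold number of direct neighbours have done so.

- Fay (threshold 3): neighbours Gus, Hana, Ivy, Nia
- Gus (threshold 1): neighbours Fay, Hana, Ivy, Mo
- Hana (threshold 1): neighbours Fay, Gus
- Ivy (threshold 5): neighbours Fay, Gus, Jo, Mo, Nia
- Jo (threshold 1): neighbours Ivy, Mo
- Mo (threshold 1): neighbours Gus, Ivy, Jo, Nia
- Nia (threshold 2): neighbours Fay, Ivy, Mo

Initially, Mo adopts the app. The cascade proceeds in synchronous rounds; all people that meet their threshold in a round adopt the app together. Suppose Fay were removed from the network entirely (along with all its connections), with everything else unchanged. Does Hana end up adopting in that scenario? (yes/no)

yes

With Fay removed:
Round 1 — Mo adopts the app (initial).
Round 2 — checking thresholds:
  Gus: 1 of 3 neighbours ≥ 1, adopts the app.
  Ivy: 1 of 4 neighbours < 5, not yet.
  Jo: 1 of 2 neighbours ≥ 1, adopts the app.
  Nia: 1 of 2 neighbours < 2, not yet.
Round 3 — checking thresholds:
  Hana: 1 of 1 neighbours ≥ 1, adopts the app.
  Ivy: 3 of 4 neighbours < 5, not yet.
  Nia: 1 of 2 neighbours < 2, not yet.
Round 4 — no new adoptions; cascade stops.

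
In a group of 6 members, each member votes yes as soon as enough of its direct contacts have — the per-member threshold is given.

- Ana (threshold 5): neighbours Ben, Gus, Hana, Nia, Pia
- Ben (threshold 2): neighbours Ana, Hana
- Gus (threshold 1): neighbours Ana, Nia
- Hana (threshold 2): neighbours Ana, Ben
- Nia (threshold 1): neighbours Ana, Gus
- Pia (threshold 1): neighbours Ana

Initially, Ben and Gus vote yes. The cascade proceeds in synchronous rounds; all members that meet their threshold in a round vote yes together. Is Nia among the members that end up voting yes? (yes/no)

yes

Round 1 — Ben, Gus vote yes (initial).
Round 2 — checking thresholds:
  Ana: 2 of 5 neighbours < 5, below threshold.
  Hana: 1 of 2 neighbours < 2, below threshold.
  Nia: 1 of 2 neighbours ≥ 1, votes yes.
Round 3 — no new yes votes; cascade stops.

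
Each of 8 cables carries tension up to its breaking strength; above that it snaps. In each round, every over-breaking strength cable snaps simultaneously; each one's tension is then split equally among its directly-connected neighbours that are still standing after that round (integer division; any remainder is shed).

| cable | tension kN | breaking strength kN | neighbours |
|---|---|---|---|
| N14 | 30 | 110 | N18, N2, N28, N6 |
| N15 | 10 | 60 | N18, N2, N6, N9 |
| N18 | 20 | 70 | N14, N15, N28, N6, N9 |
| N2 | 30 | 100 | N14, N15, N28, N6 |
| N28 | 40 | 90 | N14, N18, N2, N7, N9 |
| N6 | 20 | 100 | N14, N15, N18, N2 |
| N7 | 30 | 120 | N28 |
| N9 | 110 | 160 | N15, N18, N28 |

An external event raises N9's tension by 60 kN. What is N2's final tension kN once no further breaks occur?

95

Round 1 — N9 at 170 > 160. N9 snaps.
  N9 sheds 170 kN to N15, N18, N28: 56 each (2 lost).
    N15: 10+56 = 66 > 60
    N18: 20+56 = 76 > 70
    N28: 40+56 = 96 > 90
Round 2 — N15, N18, N28 snap.
  N15 sheds 66 kN to N2, N6: 33 each.
    N2: 30+33 = 63 ≤ 100
    N6: 20+33 = 53 ≤ 100
  N18 sheds 76 kN to N14, N6: 38 each.
    N14: 30+38 = 68 ≤ 110
    N6: 53+38 = 91 ≤ 100
  N28 sheds 96 kN to N14, N2, N7: 32 each.
    N14: 68+32 = 100 ≤ 110
    N2: 63+32 = 95 ≤ 100
    N7: 30+32 = 62 ≤ 120
No further breaks.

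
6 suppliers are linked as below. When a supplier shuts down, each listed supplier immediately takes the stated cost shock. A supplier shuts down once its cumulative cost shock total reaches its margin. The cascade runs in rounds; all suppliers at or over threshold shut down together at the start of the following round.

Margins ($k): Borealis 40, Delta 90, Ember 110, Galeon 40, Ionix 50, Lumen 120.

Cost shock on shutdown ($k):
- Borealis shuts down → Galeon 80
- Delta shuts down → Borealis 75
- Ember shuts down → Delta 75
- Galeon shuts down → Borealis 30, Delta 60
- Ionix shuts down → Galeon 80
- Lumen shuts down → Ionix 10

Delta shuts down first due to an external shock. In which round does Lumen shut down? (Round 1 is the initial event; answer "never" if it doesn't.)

never

Round 1 — Delta shuts down (initial).
  Borealis: +75 → 75 ≥ 40
Round 2 — Borealis shuts down.
  Galeon: +80 → 80 ≥ 40
Round 3 — Galeon shuts down.
No further shutdowns.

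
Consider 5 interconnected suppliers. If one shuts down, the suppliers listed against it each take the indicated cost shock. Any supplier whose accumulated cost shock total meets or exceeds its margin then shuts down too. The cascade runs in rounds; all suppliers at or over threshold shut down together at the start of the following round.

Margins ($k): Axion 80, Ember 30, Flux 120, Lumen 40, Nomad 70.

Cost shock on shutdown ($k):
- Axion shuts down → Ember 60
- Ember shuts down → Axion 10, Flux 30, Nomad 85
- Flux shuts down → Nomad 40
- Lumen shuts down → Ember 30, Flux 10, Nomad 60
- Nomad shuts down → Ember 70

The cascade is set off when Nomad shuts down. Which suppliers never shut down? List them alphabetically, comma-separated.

Axion, Flux, Lumen

Round 1 — Nomad shuts down (initial).
  Ember: +70 → 70 ≥ 30
Round 2 — Ember shuts down.
  Axion: +10 → 10 < 80
  Flux: +30 → 30 < 120
No further shutdowns.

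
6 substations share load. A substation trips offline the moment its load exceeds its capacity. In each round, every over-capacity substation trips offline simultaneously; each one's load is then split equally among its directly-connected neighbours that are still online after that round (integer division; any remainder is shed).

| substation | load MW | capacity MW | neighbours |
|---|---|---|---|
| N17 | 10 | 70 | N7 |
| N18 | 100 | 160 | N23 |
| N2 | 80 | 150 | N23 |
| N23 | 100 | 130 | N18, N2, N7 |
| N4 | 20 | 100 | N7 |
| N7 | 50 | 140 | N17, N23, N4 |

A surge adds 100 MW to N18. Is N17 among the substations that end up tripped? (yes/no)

Round 1 — N18 at 200 > 160. N18 trips offline.
  N18 sheds 200 MW to N23: 200 each.
    N23: 100+200 = 300 > 130
Round 2 — N23 trips offline.
  N23 sheds 300 MW to N2, N7: 150 each.
    N2: 80+150 = 230 > 150
    N7: 50+150 = 200 > 140
Round 3 — N2, N7 trip offline.
  N2 sheds 230 MW: no online neighbours, lost.
  N7 sheds 200 MW to N17, N4: 100 each.
    N17: 10+100 = 110 > 70
    N4: 20+100 = 120 > 100
Round 4 — N17, N4 trip offline.
  N17 sheds 110 MW: no online neighbours, lost.
  N4 sheds 120 MW: no online neighbours, lost.
No further trips.

yes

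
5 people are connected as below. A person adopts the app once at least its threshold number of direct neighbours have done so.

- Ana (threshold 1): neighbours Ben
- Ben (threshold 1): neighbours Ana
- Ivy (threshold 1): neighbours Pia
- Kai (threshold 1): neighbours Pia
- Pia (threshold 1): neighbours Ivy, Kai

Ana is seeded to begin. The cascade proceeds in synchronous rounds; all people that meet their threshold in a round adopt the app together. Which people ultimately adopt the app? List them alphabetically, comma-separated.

Ana, Ben

Round 1 — Ana adopts the app (initial).
Round 2 — checking thresholds:
  Ben: 1 of 1 neighbours ≥ 1, adopts the app.
Round 3 — no new adoptions; cascade stops.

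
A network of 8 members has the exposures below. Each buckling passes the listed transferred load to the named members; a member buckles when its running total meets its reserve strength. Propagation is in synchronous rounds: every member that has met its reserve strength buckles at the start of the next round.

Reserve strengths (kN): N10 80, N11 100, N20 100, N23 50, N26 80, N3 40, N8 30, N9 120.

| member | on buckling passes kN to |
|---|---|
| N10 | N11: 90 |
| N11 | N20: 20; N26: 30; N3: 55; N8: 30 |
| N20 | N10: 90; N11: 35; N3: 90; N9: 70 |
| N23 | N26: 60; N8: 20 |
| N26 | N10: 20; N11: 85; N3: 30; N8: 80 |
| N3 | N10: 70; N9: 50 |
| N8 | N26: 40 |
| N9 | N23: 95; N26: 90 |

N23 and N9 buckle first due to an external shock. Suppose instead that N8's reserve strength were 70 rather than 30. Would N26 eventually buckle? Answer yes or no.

With N8's reserve strength at 70:
Round 1 — N23, N9 buckle (initial).
  N26: +60+90 → 150 ≥ 80
  N8: +20 → 20 < 70
Round 2 — N26 buckles.
  N10: +20 → 20 < 80
  N11: +85 → 85 < 100
  N3: +30 → 30 < 40
  N8: +80 → 100 ≥ 70
Round 3 — N8 buckles.
No further bucklings.

yes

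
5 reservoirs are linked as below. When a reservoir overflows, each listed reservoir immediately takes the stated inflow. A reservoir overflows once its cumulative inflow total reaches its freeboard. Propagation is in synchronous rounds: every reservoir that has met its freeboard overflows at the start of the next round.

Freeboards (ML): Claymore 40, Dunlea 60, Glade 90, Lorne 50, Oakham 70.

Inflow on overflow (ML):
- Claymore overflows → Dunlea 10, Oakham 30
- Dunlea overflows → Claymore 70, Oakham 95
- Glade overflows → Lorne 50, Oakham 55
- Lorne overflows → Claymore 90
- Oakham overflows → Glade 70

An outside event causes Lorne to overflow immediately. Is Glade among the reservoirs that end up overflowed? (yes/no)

Round 1 — Lorne overflows (initial).
  Claymore: +90 → 90 ≥ 40
Round 2 — Claymore overflows.
  Dunlea: +10 → 10 < 60
  Oakham: +30 → 30 < 70
No further overflows.

no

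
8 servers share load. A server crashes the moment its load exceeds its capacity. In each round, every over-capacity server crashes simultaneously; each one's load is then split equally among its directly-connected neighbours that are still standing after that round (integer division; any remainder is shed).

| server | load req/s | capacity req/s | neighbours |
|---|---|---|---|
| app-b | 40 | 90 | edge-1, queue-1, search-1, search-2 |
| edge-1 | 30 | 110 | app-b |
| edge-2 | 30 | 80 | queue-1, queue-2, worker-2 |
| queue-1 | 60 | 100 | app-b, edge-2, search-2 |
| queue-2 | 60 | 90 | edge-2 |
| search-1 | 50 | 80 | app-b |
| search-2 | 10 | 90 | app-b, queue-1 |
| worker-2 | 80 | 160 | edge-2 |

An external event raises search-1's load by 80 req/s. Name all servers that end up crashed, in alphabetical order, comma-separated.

app-b, edge-2, queue-1, queue-2, search-1, search-2

Round 1 — search-1 at 130 > 80. search-1 crashes.
  search-1 sheds 130 req/s to app-b: 130 each.
    app-b: 40+130 = 170 > 90
Round 2 — app-b crashes.
  app-b sheds 170 req/s to edge-1, queue-1, search-2: 56 each (2 lost).
    edge-1: 30+56 = 86 ≤ 110
    queue-1: 60+56 = 116 > 100
    search-2: 10+56 = 66 ≤ 90
Round 3 — queue-1 crashes.
  queue-1 sheds 116 req/s to edge-2, search-2: 58 each.
    edge-2: 30+58 = 88 > 80
    search-2: 66+58 = 124 > 90
Round 4 — edge-2, search-2 crash.
  edge-2 sheds 88 req/s to queue-2, worker-2: 44 each.
    queue-2: 60+44 = 104 > 90
    worker-2: 80+44 = 124 ≤ 160
  search-2 sheds 124 req/s: no online neighbours, lost.
Round 5 — queue-2 crashes.
  queue-2 sheds 104 req/s: no online neighbours, lost.
No further crashes.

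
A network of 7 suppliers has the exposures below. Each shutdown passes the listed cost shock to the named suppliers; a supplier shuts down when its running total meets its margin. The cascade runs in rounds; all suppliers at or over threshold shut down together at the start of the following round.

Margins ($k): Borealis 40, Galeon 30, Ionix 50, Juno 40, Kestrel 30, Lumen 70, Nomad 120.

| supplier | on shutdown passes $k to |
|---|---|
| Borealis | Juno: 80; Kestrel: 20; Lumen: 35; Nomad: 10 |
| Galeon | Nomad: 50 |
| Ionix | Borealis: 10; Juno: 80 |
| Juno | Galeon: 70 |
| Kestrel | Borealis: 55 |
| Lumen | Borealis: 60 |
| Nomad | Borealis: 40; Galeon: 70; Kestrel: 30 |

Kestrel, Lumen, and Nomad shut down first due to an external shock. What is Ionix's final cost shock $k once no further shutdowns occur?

Round 1 — Kestrel, Lumen, Nomad shut down (initial).
  Borealis: +55+60+40 → 155 ≥ 40
  Galeon: +70 → 70 ≥ 30
Round 2 — Borealis, Galeon shut down.
  Juno: +80 → 80 ≥ 40
Round 3 — Juno shuts down.
No further shutdowns.

0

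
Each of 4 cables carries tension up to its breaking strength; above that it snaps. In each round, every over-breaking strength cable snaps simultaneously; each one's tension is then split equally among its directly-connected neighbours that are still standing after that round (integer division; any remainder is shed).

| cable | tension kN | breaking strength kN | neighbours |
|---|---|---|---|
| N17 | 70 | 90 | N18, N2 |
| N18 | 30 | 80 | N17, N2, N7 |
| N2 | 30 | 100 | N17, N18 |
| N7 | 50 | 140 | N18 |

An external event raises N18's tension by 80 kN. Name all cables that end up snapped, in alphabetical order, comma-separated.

Round 1 — N18 at 110 > 80. N18 snaps.
  N18 sheds 110 kN to N17, N2, N7: 36 each (2 lost).
    N17: 70+36 = 106 > 90
    N2: 30+36 = 66 ≤ 100
    N7: 50+36 = 86 ≤ 140
Round 2 — N17 snaps.
  N17 sheds 106 kN to N2: 106 each.
    N2: 66+106 = 172 > 100
Round 3 — N2 snaps.
  N2 sheds 172 kN: no online neighbours, lost.
No further breaks.

N17, N18, N2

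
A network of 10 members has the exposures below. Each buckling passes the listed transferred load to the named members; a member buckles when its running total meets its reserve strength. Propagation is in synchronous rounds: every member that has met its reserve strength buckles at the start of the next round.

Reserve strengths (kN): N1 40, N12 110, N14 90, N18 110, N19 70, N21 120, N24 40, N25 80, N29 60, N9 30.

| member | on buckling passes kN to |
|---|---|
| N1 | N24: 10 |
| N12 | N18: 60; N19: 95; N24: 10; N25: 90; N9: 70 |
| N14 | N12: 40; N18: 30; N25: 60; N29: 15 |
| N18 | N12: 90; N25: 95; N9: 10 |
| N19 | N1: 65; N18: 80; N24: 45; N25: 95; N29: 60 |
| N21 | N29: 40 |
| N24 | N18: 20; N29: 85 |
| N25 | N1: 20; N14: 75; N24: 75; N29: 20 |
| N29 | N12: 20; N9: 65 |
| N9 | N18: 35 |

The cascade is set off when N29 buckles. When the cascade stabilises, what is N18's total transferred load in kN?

Round 1 — N29 buckles (initial).
  N12: +20 → 20 < 110
  N9: +65 → 65 ≥ 30
Round 2 — N9 buckles.
  N18: +35 → 35 < 110
No further bucklings.

35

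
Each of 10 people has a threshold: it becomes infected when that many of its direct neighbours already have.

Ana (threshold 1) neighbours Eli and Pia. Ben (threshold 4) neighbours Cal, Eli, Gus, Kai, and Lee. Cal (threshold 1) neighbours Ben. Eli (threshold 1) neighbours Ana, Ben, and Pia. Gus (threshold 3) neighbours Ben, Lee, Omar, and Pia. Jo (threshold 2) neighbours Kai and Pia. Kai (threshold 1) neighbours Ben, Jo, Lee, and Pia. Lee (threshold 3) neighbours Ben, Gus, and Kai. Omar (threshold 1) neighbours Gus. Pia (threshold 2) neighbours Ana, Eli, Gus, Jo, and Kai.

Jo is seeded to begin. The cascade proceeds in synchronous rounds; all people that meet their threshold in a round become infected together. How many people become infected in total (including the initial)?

5

Round 1 — Jo becomes infected (initial).
Round 2 — checking thresholds:
  Kai: 1 of 4 neighbours ≥ 1, becomes infected.
  Pia: 1 of 5 neighbours < 2, holds.
Round 3 — checking thresholds:
  Ben: 1 of 5 neighbours < 4, holds.
  Lee: 1 of 3 neighbours < 3, holds.
  Pia: 2 of 5 neighbours ≥ 2, becomes infected.
Round 4 — checking thresholds:
  Ana: 1 of 2 neighbours ≥ 1, becomes infected.
  Ben: 1 of 5 neighbours < 4, holds.
  Eli: 1 of 3 neighbours ≥ 1, becomes infected.
  Gus: 1 of 4 neighbours < 3, holds.
  Lee: 1 of 3 neighbours < 3, holds.
Round 5 — no new infections; cascade stops.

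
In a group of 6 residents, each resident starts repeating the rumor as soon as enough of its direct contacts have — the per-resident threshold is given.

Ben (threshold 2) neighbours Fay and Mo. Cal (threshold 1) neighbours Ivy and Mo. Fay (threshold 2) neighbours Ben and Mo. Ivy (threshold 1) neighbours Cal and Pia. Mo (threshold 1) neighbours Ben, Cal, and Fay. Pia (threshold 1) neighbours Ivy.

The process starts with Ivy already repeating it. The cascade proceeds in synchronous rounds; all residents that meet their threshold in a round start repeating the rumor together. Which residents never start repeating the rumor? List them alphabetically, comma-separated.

Round 1 — Ivy starts repeating the rumor (initial).
Round 2 — checking thresholds:
  Cal: 1 of 2 neighbours ≥ 1, starts repeating the rumor.
  Pia: 1 of 1 neighbours ≥ 1, starts repeating the rumor.
Round 3 — checking thresholds:
  Mo: 1 of 3 neighbours ≥ 1, starts repeating the rumor.
Round 4 — no new spreads; cascade stops.

Ben, Fay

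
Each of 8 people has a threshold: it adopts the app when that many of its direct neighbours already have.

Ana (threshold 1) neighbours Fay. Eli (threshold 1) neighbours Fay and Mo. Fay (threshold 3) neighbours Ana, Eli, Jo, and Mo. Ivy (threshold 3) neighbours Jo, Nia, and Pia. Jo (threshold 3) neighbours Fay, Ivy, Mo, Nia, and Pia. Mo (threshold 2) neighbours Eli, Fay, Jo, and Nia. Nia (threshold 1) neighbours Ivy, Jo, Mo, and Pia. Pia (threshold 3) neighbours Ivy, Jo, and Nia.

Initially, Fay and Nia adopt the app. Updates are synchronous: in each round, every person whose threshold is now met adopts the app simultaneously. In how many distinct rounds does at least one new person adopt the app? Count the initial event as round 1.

3

Round 1 — Fay, Nia adopt the app (initial).
Round 2 — checking thresholds:
  Ana: 1 of 1 neighbours ≥ 1, adopts the app.
  Eli: 1 of 2 neighbours ≥ 1, adopts the app.
  Ivy: 1 of 3 neighbours < 3, below threshold.
  Jo: 2 of 5 neighbours < 3, below threshold.
  Mo: 2 of 4 neighbours ≥ 2, adopts the app.
  Pia: 1 of 3 neighbours < 3, below threshold.
Round 3 — checking thresholds:
  Ivy: 1 of 3 neighbours < 3, below threshold.
  Jo: 3 of 5 neighbours ≥ 3, adopts the app.
  Pia: 1 of 3 neighbours < 3, below threshold.
Round 4 — no new adoptions; cascade stops.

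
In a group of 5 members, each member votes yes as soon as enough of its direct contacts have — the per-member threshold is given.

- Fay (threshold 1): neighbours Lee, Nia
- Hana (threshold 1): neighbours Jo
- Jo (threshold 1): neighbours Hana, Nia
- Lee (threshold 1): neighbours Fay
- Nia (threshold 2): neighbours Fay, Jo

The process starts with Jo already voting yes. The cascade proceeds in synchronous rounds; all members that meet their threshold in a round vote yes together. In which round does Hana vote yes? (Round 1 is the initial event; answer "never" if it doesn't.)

Round 1 — Jo votes yes (initial).
Round 2 — checking thresholds:
  Hana: 1 of 1 neighbours ≥ 1, votes yes.
  Nia: 1 of 2 neighbours < 2, holds.
Round 3 — no new yes votes; cascade stops.

2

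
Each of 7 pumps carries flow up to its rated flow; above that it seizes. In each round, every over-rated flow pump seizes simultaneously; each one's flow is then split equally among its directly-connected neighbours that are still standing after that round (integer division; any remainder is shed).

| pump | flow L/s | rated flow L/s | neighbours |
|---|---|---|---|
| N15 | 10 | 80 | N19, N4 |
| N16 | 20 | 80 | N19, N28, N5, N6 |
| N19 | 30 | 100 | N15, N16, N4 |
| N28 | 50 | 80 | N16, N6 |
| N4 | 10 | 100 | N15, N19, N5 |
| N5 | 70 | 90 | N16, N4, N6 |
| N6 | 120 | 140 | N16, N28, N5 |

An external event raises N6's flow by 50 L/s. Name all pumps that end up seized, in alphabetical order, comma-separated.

Round 1 — N6 at 170 > 140. N6 seizes.
  N6 sheds 170 L/s to N16, N28, N5: 56 each (2 lost).
    N16: 20+56 = 76 ≤ 80
    N28: 50+56 = 106 > 80
    N5: 70+56 = 126 > 90
Round 2 — N28, N5 seize.
  N28 sheds 106 L/s to N16: 106 each.
    N16: 76+106 = 182 > 80
  N5 sheds 126 L/s to N16, N4: 63 each.
    N16: 182+63 = 245 > 80
    N4: 10+63 = 73 ≤ 100
Round 3 — N16 seizes.
  N16 sheds 245 L/s to N19: 245 each.
    N19: 30+245 = 275 > 100
Round 4 — N19 seizes.
  N19 sheds 275 L/s to N15, N4: 137 each (1 lost).
    N15: 10+137 = 147 > 80
    N4: 73+137 = 210 > 100
Round 5 — N15, N4 seize.
  N15 sheds 147 L/s: no online neighbours, lost.
  N4 sheds 210 L/s: no online neighbours, lost.
No further seizures.

N15, N16, N19, N28, N4, N5, N6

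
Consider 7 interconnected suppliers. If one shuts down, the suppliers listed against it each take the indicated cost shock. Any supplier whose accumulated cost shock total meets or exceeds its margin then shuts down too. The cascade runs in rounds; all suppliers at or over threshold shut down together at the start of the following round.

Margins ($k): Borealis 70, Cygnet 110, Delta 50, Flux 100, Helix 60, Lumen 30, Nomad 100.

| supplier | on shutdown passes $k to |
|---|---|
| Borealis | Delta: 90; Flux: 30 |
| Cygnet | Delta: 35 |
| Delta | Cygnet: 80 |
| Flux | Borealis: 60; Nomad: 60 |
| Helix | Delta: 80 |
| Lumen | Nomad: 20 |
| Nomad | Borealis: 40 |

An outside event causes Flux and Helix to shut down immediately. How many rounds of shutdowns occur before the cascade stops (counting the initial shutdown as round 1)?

Round 1 — Flux, Helix shut down (initial).
  Borealis: +60 → 60 < 70
  Delta: +80 → 80 ≥ 50
  Nomad: +60 → 60 < 100
Round 2 — Delta shuts down.
  Cygnet: +80 → 80 < 110
No further shutdowns.

2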